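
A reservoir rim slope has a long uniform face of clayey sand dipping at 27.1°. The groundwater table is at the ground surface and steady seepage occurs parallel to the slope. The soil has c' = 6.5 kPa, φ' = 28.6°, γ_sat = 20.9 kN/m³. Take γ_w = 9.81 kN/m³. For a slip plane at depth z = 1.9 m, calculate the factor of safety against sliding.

FS = 0.97

With seepage parallel to the slope and the water table at the surface, the effective normal stress on the slip plane uses the buoyant unit weight γ' = γ_sat − γ_w while the driving shear stress uses γ_sat:
FS = [c' + γ' z cos²β tanφ'] / [γ_sat z sinβ cosβ]
γ' = 20.9 − 9.81 = 11.09 kN/m³
Numerator = 6.5 + 11.09·1.9·cos²27.1°·tan28.6° = 6.5 + 11.09·1.9·0.7925·0.5452 = 15.604 kPa
Denominator = 20.9·1.9·sin27.1°·cos27.1° = 20.9·1.9·0.4555·0.8902 = 16.104 kPa
FS = 15.604 / 16.104 = 0.969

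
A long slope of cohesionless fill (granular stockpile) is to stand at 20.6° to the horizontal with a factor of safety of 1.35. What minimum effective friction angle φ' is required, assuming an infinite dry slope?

FS = tanφ'/tanβ ⇒ tanφ' = FS · tanβ = 1.35 · tan20.6° = 0.5074
φ' = arctan(0.5074) = 26.90°

φ' = 26.9°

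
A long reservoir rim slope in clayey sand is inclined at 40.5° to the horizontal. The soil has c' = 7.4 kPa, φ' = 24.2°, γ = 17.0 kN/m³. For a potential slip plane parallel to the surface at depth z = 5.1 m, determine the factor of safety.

FS = 0.70

For an infinite slope with a slip plane parallel to the surface (no pore pressure): FS = [c' + γz cos²β tanφ'] / [γz sinβ cosβ].
γz = 17.0·5.1 = 86.70 kN/m²
Numerator = 7.4 + 86.70·cos²40.5°·tan24.2° = 7.4 + 86.70·0.5782·0.4494 = 29.930 kPa
Denominator = 86.70·sin40.5°·cos40.5° = 86.70·0.6494·0.7604 = 42.816 kPa
FS = 29.930 / 42.816 = 0.699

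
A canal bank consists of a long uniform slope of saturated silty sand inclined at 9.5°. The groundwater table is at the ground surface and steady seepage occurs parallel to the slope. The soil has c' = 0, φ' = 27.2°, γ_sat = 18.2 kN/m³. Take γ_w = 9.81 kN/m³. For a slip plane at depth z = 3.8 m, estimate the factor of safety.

With seepage parallel to the slope and the water table at the surface, the effective normal stress on the slip plane uses the buoyant unit weight γ' = γ_sat − γ_w while the driving shear stress uses γ_sat:
FS = [c' + γ' z cos²β tanφ'] / [γ_sat z sinβ cosβ]
(For c' = 0 this reduces to FS = (γ'/γ_sat)·tanφ'/tanβ.)
γ' = 18.2 − 9.81 = 8.39 kN/m³
Numerator = 0.0 + 8.39·3.8·cos²9.5°·tan27.2° = 0.0 + 8.39·3.8·0.9728·0.5139 = 15.939 kPa
Denominator = 18.2·3.8·sin9.5°·cos9.5° = 18.2·3.8·0.1650·0.9863 = 11.258 kPa
FS = 15.939 / 11.258 = 1.416

FS = 1.42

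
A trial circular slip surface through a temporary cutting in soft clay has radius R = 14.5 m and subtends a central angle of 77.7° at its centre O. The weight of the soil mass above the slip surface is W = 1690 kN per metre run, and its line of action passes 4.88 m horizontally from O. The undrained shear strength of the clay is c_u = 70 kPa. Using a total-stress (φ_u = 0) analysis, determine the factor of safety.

Taking moments about the centre O, the resisting moment is provided by the undrained shear strength acting along the arc:
Arc length L_a = R·θ = 14.5·(77.7°·π/180) = 14.5·1.3561 = 19.66 m
M_R = c_u·L_a·R = 70·19.66·14.5 = 19958.7 kN·m/m
M_D = W·d = 1690·4.88 = 8247.2 kN·m/m
FS = M_R / M_D = 19958.7 / 8247.2 = 2.420

FS = 2.42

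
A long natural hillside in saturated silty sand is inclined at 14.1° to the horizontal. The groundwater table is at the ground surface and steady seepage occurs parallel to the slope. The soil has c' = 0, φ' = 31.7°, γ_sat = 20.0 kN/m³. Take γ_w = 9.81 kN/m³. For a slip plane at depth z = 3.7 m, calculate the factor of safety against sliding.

With seepage parallel to the slope and the water table at the surface, the effective normal stress on the slip plane uses the buoyant unit weight γ' = γ_sat − γ_w while the driving shear stress uses γ_sat:
FS = [c' + γ' z cos²β tanφ'] / [γ_sat z sinβ cosβ]
(For c' = 0 this reduces to FS = (γ'/γ_sat)·tanφ'/tanβ.)
γ' = 20.0 − 9.81 = 10.19 kN/m³
Numerator = 0.0 + 10.19·3.7·cos²14.1°·tan31.7° = 0.0 + 10.19·3.7·0.9407·0.6176 = 21.904 kPa
Denominator = 20.0·3.7·sin14.1°·cos14.1° = 20.0·3.7·0.2436·0.9699 = 17.484 kPa
FS = 21.904 / 17.484 = 1.253

FS = 1.25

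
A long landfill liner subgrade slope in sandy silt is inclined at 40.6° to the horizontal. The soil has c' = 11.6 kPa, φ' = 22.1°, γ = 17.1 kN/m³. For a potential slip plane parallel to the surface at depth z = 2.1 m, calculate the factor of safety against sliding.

FS = 1.13

For an infinite slope with a slip plane parallel to the surface (no pore pressure): FS = [c' + γz cos²β tanφ'] / [γz sinβ cosβ].
γz = 17.1·2.1 = 35.91 kN/m²
Numerator = 11.6 + 35.91·cos²40.6°·tan22.1° = 11.6 + 35.91·0.5765·0.4061 = 20.006 kPa
Denominator = 35.91·sin40.6°·cos40.6° = 35.91·0.6508·0.7593 = 17.744 kPa
FS = 20.006 / 17.744 = 1.128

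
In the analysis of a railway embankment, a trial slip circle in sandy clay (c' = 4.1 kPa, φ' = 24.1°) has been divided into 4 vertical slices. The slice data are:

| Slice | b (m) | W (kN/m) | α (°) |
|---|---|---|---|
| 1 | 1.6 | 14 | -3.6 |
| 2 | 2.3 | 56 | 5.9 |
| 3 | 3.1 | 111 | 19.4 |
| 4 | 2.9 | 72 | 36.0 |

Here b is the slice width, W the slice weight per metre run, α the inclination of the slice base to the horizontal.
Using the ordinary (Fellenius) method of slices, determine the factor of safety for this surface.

FS = 1.76

Ordinary method of slices: FS = Σ[c'·Δl_i + (W_i cosα_i)·tanφ'] / Σ W_i sinα_i, with Δl_i = b_i / cosα_i.
Slice 1: Δl = 1.6/cos(-3.6°) = 1.603 m; N'_1 = 14·cos(-3.6°) = 14.0; c'Δl = 6.57; W sinα = -0.9
Slice 2: Δl = 2.3/cos5.9° = 2.312 m; N'_2 = 56·cos5.9° = 55.7; c'Δl = 9.48; W sinα = 5.8
Slice 3: Δl = 3.1/cos19.4° = 3.287 m; N'_3 = 111·cos19.4° = 104.7; c'Δl = 13.48; W sinα = 36.9
Slice 4: Δl = 2.9/cos36.0° = 3.585 m; N'_4 = 72·cos36.0° = 58.2; c'Δl = 14.70; W sinα = 42.3
Σc'Δl = 44.2 kN/m; ΣN' = 232.6 kN/m; ΣW sinα = 84.1 kN/m
Resisting = 44.2 + 232.6·tan24.1° = 44.2 + 104.1 = 148.3 kN/m
FS = 148.3 / 84.1 = 1.764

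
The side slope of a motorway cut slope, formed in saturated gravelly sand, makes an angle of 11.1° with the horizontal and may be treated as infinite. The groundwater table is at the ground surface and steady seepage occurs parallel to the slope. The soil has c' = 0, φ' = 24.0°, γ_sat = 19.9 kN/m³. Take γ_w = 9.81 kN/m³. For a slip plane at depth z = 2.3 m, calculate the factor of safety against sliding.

FS = 1.15

With seepage parallel to the slope and the water table at the surface, the effective normal stress on the slip plane uses the buoyant unit weight γ' = γ_sat − γ_w while the driving shear stress uses γ_sat:
FS = [c' + γ' z cos²β tanφ'] / [γ_sat z sinβ cosβ]
(For c' = 0 this reduces to FS = (γ'/γ_sat)·tanφ'/tanβ.)
γ' = 19.9 − 9.81 = 10.09 kN/m³
Numerator = 0.0 + 10.09·2.3·cos²11.1°·tan24.0° = 0.0 + 10.09·2.3·0.9629·0.4452 = 9.949 kPa
Denominator = 19.9·2.3·sin11.1°·cos11.1° = 19.9·2.3·0.1925·0.9813 = 8.647 kPa
FS = 9.949 / 8.647 = 1.151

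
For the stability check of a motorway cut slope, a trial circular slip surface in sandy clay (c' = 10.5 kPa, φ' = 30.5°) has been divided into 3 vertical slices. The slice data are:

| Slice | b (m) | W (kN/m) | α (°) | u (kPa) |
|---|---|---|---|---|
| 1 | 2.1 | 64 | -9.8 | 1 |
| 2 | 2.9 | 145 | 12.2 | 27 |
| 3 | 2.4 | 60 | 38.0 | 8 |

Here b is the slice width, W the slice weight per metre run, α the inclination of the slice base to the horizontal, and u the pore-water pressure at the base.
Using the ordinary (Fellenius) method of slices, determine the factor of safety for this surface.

FS = 3.02

Ordinary method of slices: FS = Σ[c'·Δl_i + (W_i cosα_i − u_i·Δl_i)·tanφ'] / Σ W_i sinα_i, with Δl_i = b_i / cosα_i.
Slice 1: Δl = 2.1/cos(-9.8°) = 2.131 m; N'_1 = 64·cos(-9.8°) − 1·2.131 = 60.9; c'Δl = 22.38; W sinα = -10.9
Slice 2: Δl = 2.9/cos12.2° = 2.967 m; N'_2 = 145·cos12.2° − 27·2.967 = 61.6; c'Δl = 31.15; W sinα = 30.6
Slice 3: Δl = 2.4/cos38.0° = 3.046 m; N'_3 = 60·cos38.0° − 8·3.046 = 22.9; c'Δl = 31.98; W sinα = 36.9
Σc'Δl = 85.5 kN/m; ΣN' = 145.5 kN/m; ΣW sinα = 56.7 kN/m
Resisting = 85.5 + 145.5·tan30.5° = 85.5 + 85.7 = 171.2 kN/m
FS = 171.2 / 56.7 = 3.020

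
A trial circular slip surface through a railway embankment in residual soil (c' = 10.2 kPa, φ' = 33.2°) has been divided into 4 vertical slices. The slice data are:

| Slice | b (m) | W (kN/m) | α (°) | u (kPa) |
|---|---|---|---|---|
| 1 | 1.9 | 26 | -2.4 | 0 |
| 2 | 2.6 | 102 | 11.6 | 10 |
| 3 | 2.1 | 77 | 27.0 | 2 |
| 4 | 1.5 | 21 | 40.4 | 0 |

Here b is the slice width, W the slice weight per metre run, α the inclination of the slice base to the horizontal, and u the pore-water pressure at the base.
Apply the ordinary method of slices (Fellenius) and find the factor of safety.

Ordinary method of slices: FS = Σ[c'·Δl_i + (W_i cosα_i − u_i·Δl_i)·tanφ'] / Σ W_i sinα_i, with Δl_i = b_i / cosα_i.
Slice 1: Δl = 1.9/cos(-2.4°) = 1.902 m; N'_1 = 26·cos(-2.4°) − 0·1.902 = 26.0; c'Δl = 19.40; W sinα = -1.1
Slice 2: Δl = 2.6/cos11.6° = 2.654 m; N'_2 = 102·cos11.6° − 10·2.654 = 73.4; c'Δl = 27.07; W sinα = 20.5
Slice 3: Δl = 2.1/cos27.0° = 2.357 m; N'_3 = 77·cos27.0° − 2·2.357 = 63.9; c'Δl = 24.04; W sinα = 35.0
Slice 4: Δl = 1.5/cos40.4° = 1.970 m; N'_4 = 21·cos40.4° − 0·1.970 = 16.0; c'Δl = 20.09; W sinα = 13.6
Σc'Δl = 90.6 kN/m; ΣN' = 179.2 kN/m; ΣW sinα = 68.0 kN/m
Resisting = 90.6 + 179.2·tan33.2° = 90.6 + 117.3 = 207.9 kN/m
FS = 207.9 / 68.0 = 3.058

FS = 3.06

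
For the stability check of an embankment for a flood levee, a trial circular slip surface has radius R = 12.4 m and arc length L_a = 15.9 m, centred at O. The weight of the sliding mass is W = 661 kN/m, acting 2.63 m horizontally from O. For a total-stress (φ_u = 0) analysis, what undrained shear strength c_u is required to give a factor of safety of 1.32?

FS = c_u·L_a·R / (W·d), so c_u = FS·W·d / (L_a·R).
c_u = 1.32·661·2.63 / (15.90·12.4) = 2294.7 / 197.16 = 11.64 kPa

c_u = 11.6 kPa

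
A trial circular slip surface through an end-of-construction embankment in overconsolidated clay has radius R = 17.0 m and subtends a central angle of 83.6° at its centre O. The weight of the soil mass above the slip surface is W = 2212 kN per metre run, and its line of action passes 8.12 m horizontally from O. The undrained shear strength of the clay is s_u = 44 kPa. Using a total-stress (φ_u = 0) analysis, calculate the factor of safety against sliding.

Taking moments about the centre O, the resisting moment is provided by the undrained shear strength acting along the arc:
Arc length L_a = R·θ = 17.0·(83.6°·π/180) = 17.0·1.4591 = 24.80 m
M_R = s_u·L_a·R = 44·24.80·17.0 = 18553.9 kN·m/m
M_D = W·d = 2212·8.12 = 17961.4 kN·m/m
FS = M_R / M_D = 18553.9 / 17961.4 = 1.033

FS = 1.03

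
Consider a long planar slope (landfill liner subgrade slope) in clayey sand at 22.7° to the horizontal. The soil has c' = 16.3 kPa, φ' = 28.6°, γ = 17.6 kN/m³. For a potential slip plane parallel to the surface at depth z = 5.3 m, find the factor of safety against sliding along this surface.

FS = 1.79

For an infinite slope with a slip plane parallel to the surface (no pore pressure): FS = [c' + γz cos²β tanφ'] / [γz sinβ cosβ].
γz = 17.6·5.3 = 93.28 kN/m²
Numerator = 16.3 + 93.28·cos²22.7°·tan28.6° = 16.3 + 93.28·0.8511·0.5452 = 59.584 kPa
Denominator = 93.28·sin22.7°·cos22.7° = 93.28·0.3859·0.9225 = 33.209 kPa
FS = 59.584 / 33.209 = 1.794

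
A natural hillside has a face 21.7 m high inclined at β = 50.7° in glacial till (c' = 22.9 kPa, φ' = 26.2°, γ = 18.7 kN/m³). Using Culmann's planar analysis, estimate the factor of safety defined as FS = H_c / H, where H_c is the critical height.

H_c = (4c'/γ) · sinβ cosφ' / [1 − cos(β − φ')]
    = (4·22.9/18.7) · sin50.7°·cos26.2° / [1 − cos24.5°]
    = 4.898 · 0.6943 / 0.0900 = 37.77 m
FS = H_c / H = 37.77 / 21.7 = 1.741

FS = 1.74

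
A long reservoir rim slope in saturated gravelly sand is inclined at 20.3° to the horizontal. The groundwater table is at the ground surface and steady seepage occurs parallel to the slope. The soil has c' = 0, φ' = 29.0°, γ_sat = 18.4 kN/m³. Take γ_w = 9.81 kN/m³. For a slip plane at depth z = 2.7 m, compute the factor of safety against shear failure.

With seepage parallel to the slope and the water table at the surface, the effective normal stress on the slip plane uses the buoyant unit weight γ' = γ_sat − γ_w while the driving shear stress uses γ_sat:
FS = [c' + γ' z cos²β tanφ'] / [γ_sat z sinβ cosβ]
(For c' = 0 this reduces to FS = (γ'/γ_sat)·tanφ'/tanβ.)
γ' = 18.4 − 9.81 = 8.59 kN/m³
Numerator = 0.0 + 8.59·2.7·cos²20.3°·tan29.0° = 0.0 + 8.59·2.7·0.8796·0.5543 = 11.309 kPa
Denominator = 18.4·2.7·sin20.3°·cos20.3° = 18.4·2.7·0.3469·0.9379 = 16.165 kPa
FS = 11.309 / 16.165 = 0.700

FS = 0.70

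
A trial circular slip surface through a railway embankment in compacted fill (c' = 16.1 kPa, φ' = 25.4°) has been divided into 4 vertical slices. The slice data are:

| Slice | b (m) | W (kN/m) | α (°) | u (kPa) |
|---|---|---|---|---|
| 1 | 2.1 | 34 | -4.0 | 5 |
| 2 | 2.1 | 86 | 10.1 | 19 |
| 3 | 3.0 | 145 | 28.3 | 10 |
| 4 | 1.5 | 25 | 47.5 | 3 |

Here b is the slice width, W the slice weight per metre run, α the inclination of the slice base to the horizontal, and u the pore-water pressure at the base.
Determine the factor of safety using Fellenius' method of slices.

Ordinary method of slices: FS = Σ[c'·Δl_i + (W_i cosα_i − u_i·Δl_i)·tanφ'] / Σ W_i sinα_i, with Δl_i = b_i / cosα_i.
Slice 1: Δl = 2.1/cos(-4.0°) = 2.105 m; N'_1 = 34·cos(-4.0°) − 5·2.105 = 23.4; c'Δl = 33.89; W sinα = -2.4
Slice 2: Δl = 2.1/cos10.1° = 2.133 m; N'_2 = 86·cos10.1° − 19·2.133 = 44.1; c'Δl = 34.34; W sinα = 15.1
Slice 3: Δl = 3.0/cos28.3° = 3.407 m; N'_3 = 145·cos28.3° − 10·3.407 = 93.6; c'Δl = 54.86; W sinα = 68.7
Slice 4: Δl = 1.5/cos47.5° = 2.220 m; N'_4 = 25·cos47.5° − 3·2.220 = 10.2; c'Δl = 35.75; W sinα = 18.4
Σc'Δl = 158.8 kN/m; ΣN' = 171.4 kN/m; ΣW sinα = 99.9 kN/m
Resisting = 158.8 + 171.4·tan25.4° = 158.8 + 81.4 = 240.2 kN/m
FS = 240.2 / 99.9 = 2.405

FS = 2.40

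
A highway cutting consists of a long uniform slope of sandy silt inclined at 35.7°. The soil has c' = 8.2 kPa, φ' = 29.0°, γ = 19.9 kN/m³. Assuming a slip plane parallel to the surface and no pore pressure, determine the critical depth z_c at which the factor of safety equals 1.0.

Setting FS = 1.00 in FS = [c' + γz cos²β tanφ'] / [γz sinβ cosβ] and solving for z:
z = c' / [γ cosβ (FS·sinβ − cosβ·tanφ')]
  = 8.2 / [19.9·cos35.7°·(1.00·sin35.7° − cos35.7°·tan29.0°)]
  = 8.2 / [19.9·0.8121·(1.00·0.5835 − 0.8121·0.5543)]
  = 8.2 / 2.1557 = 3.804 m

z_c = 3.80 m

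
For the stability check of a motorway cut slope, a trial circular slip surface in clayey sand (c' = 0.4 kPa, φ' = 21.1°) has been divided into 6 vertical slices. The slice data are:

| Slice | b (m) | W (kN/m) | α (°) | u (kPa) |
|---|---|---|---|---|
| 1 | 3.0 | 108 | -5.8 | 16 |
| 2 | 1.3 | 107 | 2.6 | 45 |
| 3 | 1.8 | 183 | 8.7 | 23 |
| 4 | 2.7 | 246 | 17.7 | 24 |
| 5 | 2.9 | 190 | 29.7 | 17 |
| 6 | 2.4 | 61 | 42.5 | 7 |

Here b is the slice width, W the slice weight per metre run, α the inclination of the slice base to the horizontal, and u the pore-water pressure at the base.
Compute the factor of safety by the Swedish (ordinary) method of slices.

Ordinary method of slices: FS = Σ[c'·Δl_i + (W_i cosα_i − u_i·Δl_i)·tanφ'] / Σ W_i sinα_i, with Δl_i = b_i / cosα_i.
Slice 1: Δl = 3.0/cos(-5.8°) = 3.015 m; N'_1 = 108·cos(-5.8°) − 16·3.015 = 59.2; c'Δl = 1.21; W sinα = -10.9
Slice 2: Δl = 1.3/cos2.6° = 1.301 m; N'_2 = 107·cos2.6° − 45·1.301 = 48.3; c'Δl = 0.52; W sinα = 4.9
Slice 3: Δl = 1.8/cos8.7° = 1.821 m; N'_3 = 183·cos8.7° − 23·1.821 = 139.0; c'Δl = 0.73; W sinα = 27.7
Slice 4: Δl = 2.7/cos17.7° = 2.834 m; N'_4 = 246·cos17.7° − 24·2.834 = 166.3; c'Δl = 1.13; W sinα = 74.8
Slice 5: Δl = 2.9/cos29.7° = 3.339 m; N'_5 = 190·cos29.7° − 17·3.339 = 108.3; c'Δl = 1.34; W sinα = 94.1
Slice 6: Δl = 2.4/cos42.5° = 3.255 m; N'_6 = 61·cos42.5° − 7·3.255 = 22.2; c'Δl = 1.30; W sinα = 41.2
Σc'Δl = 6.2 kN/m; ΣN' = 543.3 kN/m; ΣW sinα = 231.8 kN/m
Resisting = 6.2 + 543.3·tan21.1° = 6.2 + 209.7 = 215.9 kN/m
FS = 215.9 / 231.8 = 0.932

FS = 0.93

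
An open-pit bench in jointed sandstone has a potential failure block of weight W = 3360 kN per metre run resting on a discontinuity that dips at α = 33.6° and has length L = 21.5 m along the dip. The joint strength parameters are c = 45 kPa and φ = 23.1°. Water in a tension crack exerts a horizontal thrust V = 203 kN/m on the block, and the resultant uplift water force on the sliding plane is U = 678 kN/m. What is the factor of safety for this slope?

Resolving the block weight along and normal to the plane and applying the Mohr–Coulomb strength on the joint:
N' = W cosα − U − V sinα = 3360·cos33.6° − 678 − 203·sin33.6° = 2008.3 kN/m
Driving force T = W sinα + V cosα = 3360·sin33.6° + 203·cos33.6° = 2028.5 kN/m
Resisting force R = c·L + N'·tanφ = 45·21.5 + 2008.3·tan23.1° = 967.5 + 856.6 = 1824.1 kN/m
FS = R / T = 1824.1 / 2028.5 = 0.899

FS = 0.90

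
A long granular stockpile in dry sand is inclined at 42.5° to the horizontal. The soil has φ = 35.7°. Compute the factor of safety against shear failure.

FS = 0.78

For a dry cohesionless infinite slope the factor of safety is FS = tanφ / tanβ.
FS = tan35.7° / tan42.5° = 0.7186 / 0.9163 = 0.784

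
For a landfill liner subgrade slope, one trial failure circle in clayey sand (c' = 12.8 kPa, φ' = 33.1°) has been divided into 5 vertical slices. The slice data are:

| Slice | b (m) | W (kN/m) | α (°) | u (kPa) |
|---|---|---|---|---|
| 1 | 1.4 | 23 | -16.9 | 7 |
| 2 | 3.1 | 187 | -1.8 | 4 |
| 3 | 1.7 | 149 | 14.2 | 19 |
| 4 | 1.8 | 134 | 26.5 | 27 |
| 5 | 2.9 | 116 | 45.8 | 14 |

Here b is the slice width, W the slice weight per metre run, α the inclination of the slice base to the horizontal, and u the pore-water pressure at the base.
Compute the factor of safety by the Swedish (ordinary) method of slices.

FS = 2.46

Ordinary method of slices: FS = Σ[c'·Δl_i + (W_i cosα_i − u_i·Δl_i)·tanφ'] / Σ W_i sinα_i, with Δl_i = b_i / cosα_i.
Slice 1: Δl = 1.4/cos(-16.9°) = 1.463 m; N'_1 = 23·cos(-16.9°) − 7·1.463 = 11.8; c'Δl = 18.73; W sinα = -6.7
Slice 2: Δl = 3.1/cos(-1.8°) = 3.102 m; N'_2 = 187·cos(-1.8°) − 4·3.102 = 174.5; c'Δl = 39.70; W sinα = -5.9
Slice 3: Δl = 1.7/cos14.2° = 1.754 m; N'_3 = 149·cos14.2° − 19·1.754 = 111.1; c'Δl = 22.45; W sinα = 36.6
Slice 4: Δl = 1.8/cos26.5° = 2.011 m; N'_4 = 134·cos26.5° − 27·2.011 = 65.6; c'Δl = 25.74; W sinα = 59.8
Slice 5: Δl = 2.9/cos45.8° = 4.160 m; N'_5 = 116·cos45.8° − 14·4.160 = 22.6; c'Δl = 53.24; W sinα = 83.2
Σc'Δl = 159.9 kN/m; ΣN' = 385.6 kN/m; ΣW sinα = 166.9 kN/m
Resisting = 159.9 + 385.6·tan33.1° = 159.9 + 251.4 = 411.3 kN/m
FS = 411.3 / 166.9 = 2.463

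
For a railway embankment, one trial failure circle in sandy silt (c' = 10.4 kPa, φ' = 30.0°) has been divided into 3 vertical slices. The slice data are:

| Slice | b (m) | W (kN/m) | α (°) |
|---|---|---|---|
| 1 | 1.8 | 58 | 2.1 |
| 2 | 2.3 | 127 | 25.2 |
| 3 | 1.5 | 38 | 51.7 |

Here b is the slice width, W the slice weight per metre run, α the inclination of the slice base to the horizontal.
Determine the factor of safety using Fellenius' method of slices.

FS = 2.14

Ordinary method of slices: FS = Σ[c'·Δl_i + (W_i cosα_i)·tanφ'] / Σ W_i sinα_i, with Δl_i = b_i / cosα_i.
Slice 1: Δl = 1.8/cos2.1° = 1.801 m; N'_1 = 58·cos2.1° = 58.0; c'Δl = 18.73; W sinα = 2.1
Slice 2: Δl = 2.3/cos25.2° = 2.542 m; N'_2 = 127·cos25.2° = 114.9; c'Δl = 26.44; W sinα = 54.1
Slice 3: Δl = 1.5/cos51.7° = 2.420 m; N'_3 = 38·cos51.7° = 23.6; c'Δl = 25.17; W sinα = 29.8
Σc'Δl = 70.3 kN/m; ΣN' = 196.4 kN/m; ΣW sinα = 86.0 kN/m
Resisting = 70.3 + 196.4·tan30.0° = 70.3 + 113.4 = 183.7 kN/m
FS = 183.7 / 86.0 = 2.136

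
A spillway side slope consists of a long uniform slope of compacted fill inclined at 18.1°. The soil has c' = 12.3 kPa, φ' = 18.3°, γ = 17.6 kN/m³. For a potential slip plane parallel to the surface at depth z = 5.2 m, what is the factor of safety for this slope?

For an infinite slope with a slip plane parallel to the surface (no pore pressure): FS = [c' + γz cos²β tanφ'] / [γz sinβ cosβ].
γz = 17.6·5.2 = 91.52 kN/m²
Numerator = 12.3 + 91.52·cos²18.1°·tan18.3° = 12.3 + 91.52·0.9035·0.3307 = 39.646 kPa
Denominator = 91.52·sin18.1°·cos18.1° = 91.52·0.3107·0.9505 = 27.026 kPa
FS = 39.646 / 27.026 = 1.467

FS = 1.47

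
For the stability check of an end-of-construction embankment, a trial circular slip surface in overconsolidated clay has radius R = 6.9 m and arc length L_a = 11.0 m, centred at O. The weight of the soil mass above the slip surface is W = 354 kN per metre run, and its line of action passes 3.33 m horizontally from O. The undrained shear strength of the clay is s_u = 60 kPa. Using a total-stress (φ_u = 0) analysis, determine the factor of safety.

FS = 3.86

Taking moments about the centre O, the resisting moment is provided by the undrained shear strength acting along the arc:
M_R = s_u·L_a·R = 60·11.00·6.9 = 4554.0 kN·m/m
M_D = W·d = 354·3.33 = 1178.8 kN·m/m
FS = M_R / M_D = 4554.0 / 1178.8 = 3.863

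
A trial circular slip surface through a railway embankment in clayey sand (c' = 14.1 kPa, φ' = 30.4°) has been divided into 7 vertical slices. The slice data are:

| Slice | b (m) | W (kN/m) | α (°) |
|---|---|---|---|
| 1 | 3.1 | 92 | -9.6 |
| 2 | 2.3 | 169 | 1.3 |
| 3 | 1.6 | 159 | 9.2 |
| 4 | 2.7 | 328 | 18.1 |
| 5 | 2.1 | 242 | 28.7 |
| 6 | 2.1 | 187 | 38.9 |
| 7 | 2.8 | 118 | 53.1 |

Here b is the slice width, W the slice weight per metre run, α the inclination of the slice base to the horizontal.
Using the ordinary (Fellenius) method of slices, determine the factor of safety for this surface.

FS = 2.15

Ordinary method of slices: FS = Σ[c'·Δl_i + (W_i cosα_i)·tanφ'] / Σ W_i sinα_i, with Δl_i = b_i / cosα_i.
Slice 1: Δl = 3.1/cos(-9.6°) = 3.144 m; N'_1 = 92·cos(-9.6°) = 90.7; c'Δl = 44.33; W sinα = -15.3
Slice 2: Δl = 2.3/cos1.3° = 2.301 m; N'_2 = 169·cos1.3° = 169.0; c'Δl = 32.44; W sinα = 3.8
Slice 3: Δl = 1.6/cos9.2° = 1.621 m; N'_3 = 159·cos9.2° = 157.0; c'Δl = 22.85; W sinα = 25.4
Slice 4: Δl = 2.7/cos18.1° = 2.841 m; N'_4 = 328·cos18.1° = 311.8; c'Δl = 40.05; W sinα = 101.9
Slice 5: Δl = 2.1/cos28.7° = 2.394 m; N'_5 = 242·cos28.7° = 212.3; c'Δl = 33.76; W sinα = 116.2
Slice 6: Δl = 2.1/cos38.9° = 2.698 m; N'_6 = 187·cos38.9° = 145.5; c'Δl = 38.05; W sinα = 117.4
Slice 7: Δl = 2.8/cos53.1° = 4.663 m; N'_7 = 118·cos53.1° = 70.8; c'Δl = 65.75; W sinα = 94.4
Σc'Δl = 277.2 kN/m; ΣN' = 1157.0 kN/m; ΣW sinα = 443.8 kN/m
Resisting = 277.2 + 1157.0·tan30.4° = 277.2 + 678.8 = 956.1 kN/m
FS = 956.1 / 443.8 = 2.154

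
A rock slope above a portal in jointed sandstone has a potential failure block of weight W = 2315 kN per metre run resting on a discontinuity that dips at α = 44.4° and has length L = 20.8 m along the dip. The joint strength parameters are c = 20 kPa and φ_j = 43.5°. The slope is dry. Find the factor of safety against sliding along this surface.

FS = 1.23

Resolving the block weight along and normal to the plane and applying the Mohr–Coulomb strength on the joint:
N' = W cosα = 2315·cos44.4° = 1654.0 kN/m
Driving force T = W sinα = 2315·sin44.4° = 1619.7 kN/m
Resisting force R = c·L + N'·tanφ_j = 20·20.8 + 1654.0·tan43.5° = 416.0 + 1569.6 = 1985.6 kN/m
FS = R / T = 1985.6 / 1619.7 = 1.226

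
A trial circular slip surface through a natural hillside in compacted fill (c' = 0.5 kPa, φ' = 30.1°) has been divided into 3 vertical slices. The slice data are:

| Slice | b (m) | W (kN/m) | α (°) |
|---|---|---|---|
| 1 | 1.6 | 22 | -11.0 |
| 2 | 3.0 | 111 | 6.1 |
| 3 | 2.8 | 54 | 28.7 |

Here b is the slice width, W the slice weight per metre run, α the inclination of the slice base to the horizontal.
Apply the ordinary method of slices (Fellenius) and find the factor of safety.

FS = 3.22

Ordinary method of slices: FS = Σ[c'·Δl_i + (W_i cosα_i)·tanφ'] / Σ W_i sinα_i, with Δl_i = b_i / cosα_i.
Slice 1: Δl = 1.6/cos(-11.0°) = 1.630 m; N'_1 = 22·cos(-11.0°) = 21.6; c'Δl = 0.81; W sinα = -4.2
Slice 2: Δl = 3.0/cos6.1° = 3.017 m; N'_2 = 111·cos6.1° = 110.4; c'Δl = 1.51; W sinα = 11.8
Slice 3: Δl = 2.8/cos28.7° = 3.192 m; N'_3 = 54·cos28.7° = 47.4; c'Δl = 1.60; W sinα = 25.9
Σc'Δl = 3.9 kN/m; ΣN' = 179.3 kN/m; ΣW sinα = 33.5 kN/m
Resisting = 3.9 + 179.3·tan30.1° = 3.9 + 104.0 = 107.9 kN/m
FS = 107.9 / 33.5 = 3.217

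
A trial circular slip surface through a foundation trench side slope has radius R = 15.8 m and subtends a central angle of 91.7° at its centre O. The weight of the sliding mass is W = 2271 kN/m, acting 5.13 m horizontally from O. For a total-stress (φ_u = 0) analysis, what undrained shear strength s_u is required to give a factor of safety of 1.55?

s_u = 45.2 kPa

FS = s_u·L_a·R / (W·d), so s_u = FS·W·d / (L_a·R).
Arc length L_a = R·θ = 15.8·(91.7°·π/180) = 15.8·1.6005 = 25.29 m
s_u = 1.55·2271·5.13 / (25.29·15.8) = 18057.9 / 399.54 = 45.20 kPa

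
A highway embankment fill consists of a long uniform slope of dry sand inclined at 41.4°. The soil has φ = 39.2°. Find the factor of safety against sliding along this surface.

FS = 0.93

For a dry cohesionless infinite slope the factor of safety is FS = tanφ / tanβ.
FS = tan39.2° / tan41.4° = 0.8156 / 0.8816 = 0.925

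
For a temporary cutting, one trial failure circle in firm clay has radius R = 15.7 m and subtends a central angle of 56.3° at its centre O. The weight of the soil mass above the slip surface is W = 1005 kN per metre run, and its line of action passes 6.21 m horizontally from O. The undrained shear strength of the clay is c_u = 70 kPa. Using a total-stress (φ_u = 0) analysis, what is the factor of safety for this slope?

Taking moments about the centre O, the resisting moment is provided by the undrained shear strength acting along the arc:
Arc length L_a = R·θ = 15.7·(56.3°·π/180) = 15.7·0.9826 = 15.43 m
M_R = c_u·L_a·R = 70·15.43·15.7 = 16954.4 kN·m/m
M_D = W·d = 1005·6.21 = 6241.1 kN·m/m
FS = M_R / M_D = 16954.4 / 6241.1 = 2.717

FS = 2.72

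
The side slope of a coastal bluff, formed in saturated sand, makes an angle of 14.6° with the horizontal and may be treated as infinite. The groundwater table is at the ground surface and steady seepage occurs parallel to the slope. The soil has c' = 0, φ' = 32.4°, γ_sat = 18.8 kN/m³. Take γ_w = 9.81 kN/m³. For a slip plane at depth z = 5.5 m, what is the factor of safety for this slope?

FS = 1.17

With seepage parallel to the slope and the water table at the surface, the effective normal stress on the slip plane uses the buoyant unit weight γ' = γ_sat − γ_w while the driving shear stress uses γ_sat:
FS = [c' + γ' z cos²β tanφ'] / [γ_sat z sinβ cosβ]
(For c' = 0 this reduces to FS = (γ'/γ_sat)·tanφ'/tanβ.)
γ' = 18.8 − 9.81 = 8.99 kN/m³
Numerator = 0.0 + 8.99·5.5·cos²14.6°·tan32.4° = 0.0 + 8.99·5.5·0.9365·0.6346 = 29.385 kPa
Denominator = 18.8·5.5·sin14.6°·cos14.6° = 18.8·5.5·0.2521·0.9677 = 25.222 kPa
FS = 29.385 / 25.222 = 1.165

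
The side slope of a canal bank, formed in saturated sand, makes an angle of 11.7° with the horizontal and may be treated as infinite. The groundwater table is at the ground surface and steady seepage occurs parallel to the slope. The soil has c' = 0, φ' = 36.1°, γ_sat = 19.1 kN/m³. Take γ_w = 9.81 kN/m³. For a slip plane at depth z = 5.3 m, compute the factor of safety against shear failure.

With seepage parallel to the slope and the water table at the surface, the effective normal stress on the slip plane uses the buoyant unit weight γ' = γ_sat − γ_w while the driving shear stress uses γ_sat:
FS = [c' + γ' z cos²β tanφ'] / [γ_sat z sinβ cosβ]
(For c' = 0 this reduces to FS = (γ'/γ_sat)·tanφ'/tanβ.)
γ' = 19.1 − 9.81 = 9.29 kN/m³
Numerator = 0.0 + 9.29·5.3·cos²11.7°·tan36.1° = 0.0 + 9.29·5.3·0.9589·0.7292 = 34.428 kPa
Denominator = 19.1·5.3·sin11.7°·cos11.7° = 19.1·5.3·0.2028·0.9792 = 20.102 kPa
FS = 34.428 / 20.102 = 1.713

FS = 1.71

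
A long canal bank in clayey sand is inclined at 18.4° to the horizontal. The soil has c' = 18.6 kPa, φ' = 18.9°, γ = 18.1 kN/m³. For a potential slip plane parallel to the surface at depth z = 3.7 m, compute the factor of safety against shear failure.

FS = 1.96

For an infinite slope with a slip plane parallel to the surface (no pore pressure): FS = [c' + γz cos²β tanφ'] / [γz sinβ cosβ].
γz = 18.1·3.7 = 66.97 kN/m²
Numerator = 18.6 + 66.97·cos²18.4°·tan18.9° = 18.6 + 66.97·0.9004·0.3424 = 39.244 kPa
Denominator = 66.97·sin18.4°·cos18.4° = 66.97·0.3156·0.9489 = 20.058 kPa
FS = 39.244 / 20.058 = 1.957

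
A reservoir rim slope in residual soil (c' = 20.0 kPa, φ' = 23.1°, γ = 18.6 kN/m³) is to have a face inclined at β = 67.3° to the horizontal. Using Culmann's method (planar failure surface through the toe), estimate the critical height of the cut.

Culmann's analysis gives the critical failure plane at α_cr = (β + φ')/2 = (67.3 + 23.1)/2 = 45.2°, and the critical height
H_c = (4c'/γ) · sinβ cosφ' / [1 − cos(β − φ')]
    = (4·20.0/18.6) · sin67.3°·cos23.1° / [1 − cos(44.2°)]
    = 4.301 · 0.9225·0.9198 / [1 − 0.7169]
    = 4.301 · 0.8486 / 0.2831
    = 12.89 m

H_c = 12.89 m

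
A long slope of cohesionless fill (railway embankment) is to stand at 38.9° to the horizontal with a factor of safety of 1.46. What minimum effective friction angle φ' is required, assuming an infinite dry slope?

FS = tanφ'/tanβ ⇒ tanφ' = FS · tanβ = 1.46 · tan38.9° = 1.1781
φ' = arctan(1.1781) = 49.67°

φ' = 49.7°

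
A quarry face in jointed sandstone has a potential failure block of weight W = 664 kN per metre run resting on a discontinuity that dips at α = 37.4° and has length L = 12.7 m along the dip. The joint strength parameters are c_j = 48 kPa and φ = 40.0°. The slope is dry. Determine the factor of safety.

FS = 2.61

Resolving the block weight along and normal to the plane and applying the Mohr–Coulomb strength on the joint:
N' = W cosα = 664·cos37.4° = 527.5 kN/m
Driving force T = W sinα = 664·sin37.4° = 403.3 kN/m
Resisting force R = c_j·L + N'·tanφ = 48·12.7 + 527.5·tan40.0° = 609.6 + 442.6 = 1052.2 kN/m
FS = R / T = 1052.2 / 403.3 = 2.609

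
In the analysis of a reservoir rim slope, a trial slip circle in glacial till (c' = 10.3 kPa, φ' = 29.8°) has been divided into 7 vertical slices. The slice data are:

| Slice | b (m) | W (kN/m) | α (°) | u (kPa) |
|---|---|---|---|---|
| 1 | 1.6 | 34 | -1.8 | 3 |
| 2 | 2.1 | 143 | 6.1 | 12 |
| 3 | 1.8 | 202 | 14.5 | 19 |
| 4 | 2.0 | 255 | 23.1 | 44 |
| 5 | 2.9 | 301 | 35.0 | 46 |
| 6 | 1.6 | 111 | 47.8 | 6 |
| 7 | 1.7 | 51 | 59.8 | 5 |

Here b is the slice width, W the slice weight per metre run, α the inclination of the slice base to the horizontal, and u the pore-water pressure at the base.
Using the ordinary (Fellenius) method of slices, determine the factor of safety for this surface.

Ordinary method of slices: FS = Σ[c'·Δl_i + (W_i cosα_i − u_i·Δl_i)·tanφ'] / Σ W_i sinα_i, with Δl_i = b_i / cosα_i.
Slice 1: Δl = 1.6/cos(-1.8°) = 1.601 m; N'_1 = 34·cos(-1.8°) − 3·1.601 = 29.2; c'Δl = 16.49; W sinα = -1.1
Slice 2: Δl = 2.1/cos6.1° = 2.112 m; N'_2 = 143·cos6.1° − 12·2.112 = 116.8; c'Δl = 21.75; W sinα = 15.2
Slice 3: Δl = 1.8/cos14.5° = 1.859 m; N'_3 = 202·cos14.5° − 19·1.859 = 160.2; c'Δl = 19.15; W sinα = 50.6
Slice 4: Δl = 2.0/cos23.1° = 2.174 m; N'_4 = 255·cos23.1° − 44·2.174 = 138.9; c'Δl = 22.40; W sinα = 100.0
Slice 5: Δl = 2.9/cos35.0° = 3.540 m; N'_5 = 301·cos35.0° − 46·3.540 = 83.7; c'Δl = 36.46; W sinα = 172.6
Slice 6: Δl = 1.6/cos47.8° = 2.382 m; N'_6 = 111·cos47.8° − 6·2.382 = 60.3; c'Δl = 24.53; W sinα = 82.2
Slice 7: Δl = 1.7/cos59.8° = 3.380 m; N'_7 = 51·cos59.8° − 5·3.380 = 8.8; c'Δl = 34.81; W sinα = 44.1
Σc'Δl = 175.6 kN/m; ΣN' = 597.9 kN/m; ΣW sinα = 463.7 kN/m
Resisting = 175.6 + 597.9·tan29.8° = 175.6 + 342.4 = 518.0 kN/m
FS = 518.0 / 463.7 = 1.117

FS = 1.12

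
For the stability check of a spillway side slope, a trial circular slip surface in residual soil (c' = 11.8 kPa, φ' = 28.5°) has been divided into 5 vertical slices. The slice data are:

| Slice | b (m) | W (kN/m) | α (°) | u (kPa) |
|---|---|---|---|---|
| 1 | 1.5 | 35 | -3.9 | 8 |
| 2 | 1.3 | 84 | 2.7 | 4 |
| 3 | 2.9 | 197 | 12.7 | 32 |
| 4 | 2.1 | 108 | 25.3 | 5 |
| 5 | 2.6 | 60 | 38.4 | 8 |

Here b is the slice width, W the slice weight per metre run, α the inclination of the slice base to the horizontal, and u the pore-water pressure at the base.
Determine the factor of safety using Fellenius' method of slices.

Ordinary method of slices: FS = Σ[c'·Δl_i + (W_i cosα_i − u_i·Δl_i)·tanφ'] / Σ W_i sinα_i, with Δl_i = b_i / cosα_i.
Slice 1: Δl = 1.5/cos(-3.9°) = 1.503 m; N'_1 = 35·cos(-3.9°) − 8·1.503 = 22.9; c'Δl = 17.74; W sinα = -2.4
Slice 2: Δl = 1.3/cos2.7° = 1.301 m; N'_2 = 84·cos2.7° − 4·1.301 = 78.7; c'Δl = 15.36; W sinα = 4.0
Slice 3: Δl = 2.9/cos12.7° = 2.973 m; N'_3 = 197·cos12.7° − 32·2.973 = 97.1; c'Δl = 35.08; W sinα = 43.3
Slice 4: Δl = 2.1/cos25.3° = 2.323 m; N'_4 = 108·cos25.3° − 5·2.323 = 86.0; c'Δl = 27.41; W sinα = 46.2
Slice 5: Δl = 2.6/cos38.4° = 3.318 m; N'_5 = 60·cos38.4° − 8·3.318 = 20.5; c'Δl = 39.15; W sinα = 37.3
Σc'Δl = 134.7 kN/m; ΣN' = 305.2 kN/m; ΣW sinα = 128.3 kN/m
Resisting = 134.7 + 305.2·tan28.5° = 134.7 + 165.7 = 300.4 kN/m
FS = 300.4 / 128.3 = 2.341

FS = 2.34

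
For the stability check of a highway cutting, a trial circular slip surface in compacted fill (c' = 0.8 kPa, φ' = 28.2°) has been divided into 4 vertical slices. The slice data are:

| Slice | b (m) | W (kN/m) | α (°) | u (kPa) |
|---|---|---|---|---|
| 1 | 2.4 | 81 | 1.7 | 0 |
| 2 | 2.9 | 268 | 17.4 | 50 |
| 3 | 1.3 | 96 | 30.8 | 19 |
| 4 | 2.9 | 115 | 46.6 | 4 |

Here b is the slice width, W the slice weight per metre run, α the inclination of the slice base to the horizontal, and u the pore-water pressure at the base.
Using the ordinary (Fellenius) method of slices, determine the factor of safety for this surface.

FS = 0.79

Ordinary method of slices: FS = Σ[c'·Δl_i + (W_i cosα_i − u_i·Δl_i)·tanφ'] / Σ W_i sinα_i, with Δl_i = b_i / cosα_i.
Slice 1: Δl = 2.4/cos1.7° = 2.401 m; N'_1 = 81·cos1.7° − 0·2.401 = 81.0; c'Δl = 1.92; W sinα = 2.4
Slice 2: Δl = 2.9/cos17.4° = 3.039 m; N'_2 = 268·cos17.4° − 50·3.039 = 103.8; c'Δl = 2.43; W sinα = 80.1
Slice 3: Δl = 1.3/cos30.8° = 1.513 m; N'_3 = 96·cos30.8° − 19·1.513 = 53.7; c'Δl = 1.21; W sinα = 49.2
Slice 4: Δl = 2.9/cos46.6° = 4.221 m; N'_4 = 115·cos46.6° − 4·4.221 = 62.1; c'Δl = 3.38; W sinα = 83.6
Σc'Δl = 8.9 kN/m; ΣN' = 300.6 kN/m; ΣW sinα = 215.3 kN/m
Resisting = 8.9 + 300.6·tan28.2° = 8.9 + 161.2 = 170.1 kN/m
FS = 170.1 / 215.3 = 0.790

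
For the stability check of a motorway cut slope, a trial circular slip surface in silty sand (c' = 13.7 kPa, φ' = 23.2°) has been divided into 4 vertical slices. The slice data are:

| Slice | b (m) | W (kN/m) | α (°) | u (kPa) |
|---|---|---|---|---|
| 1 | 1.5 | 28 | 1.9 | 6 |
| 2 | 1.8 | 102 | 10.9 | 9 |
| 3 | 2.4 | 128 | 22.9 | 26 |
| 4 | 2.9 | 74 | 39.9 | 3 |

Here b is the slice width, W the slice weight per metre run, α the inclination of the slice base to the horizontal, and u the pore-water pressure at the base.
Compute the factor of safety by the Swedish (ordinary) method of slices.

Ordinary method of slices: FS = Σ[c'·Δl_i + (W_i cosα_i − u_i·Δl_i)·tanφ'] / Σ W_i sinα_i, with Δl_i = b_i / cosα_i.
Slice 1: Δl = 1.5/cos1.9° = 1.501 m; N'_1 = 28·cos1.9° − 6·1.501 = 19.0; c'Δl = 20.56; W sinα = 0.9
Slice 2: Δl = 1.8/cos10.9° = 1.833 m; N'_2 = 102·cos10.9° − 9·1.833 = 83.7; c'Δl = 25.11; W sinα = 19.3
Slice 3: Δl = 2.4/cos22.9° = 2.605 m; N'_3 = 128·cos22.9° − 26·2.605 = 50.2; c'Δl = 35.69; W sinα = 49.8
Slice 4: Δl = 2.9/cos39.9° = 3.780 m; N'_4 = 74·cos39.9° − 3·3.780 = 45.4; c'Δl = 51.79; W sinα = 47.5
Σc'Δl = 133.2 kN/m; ΣN' = 198.2 kN/m; ΣW sinα = 117.5 kN/m
Resisting = 133.2 + 198.2·tan23.2° = 133.2 + 85.0 = 218.1 kN/m
FS = 218.1 / 117.5 = 1.857

FS = 1.86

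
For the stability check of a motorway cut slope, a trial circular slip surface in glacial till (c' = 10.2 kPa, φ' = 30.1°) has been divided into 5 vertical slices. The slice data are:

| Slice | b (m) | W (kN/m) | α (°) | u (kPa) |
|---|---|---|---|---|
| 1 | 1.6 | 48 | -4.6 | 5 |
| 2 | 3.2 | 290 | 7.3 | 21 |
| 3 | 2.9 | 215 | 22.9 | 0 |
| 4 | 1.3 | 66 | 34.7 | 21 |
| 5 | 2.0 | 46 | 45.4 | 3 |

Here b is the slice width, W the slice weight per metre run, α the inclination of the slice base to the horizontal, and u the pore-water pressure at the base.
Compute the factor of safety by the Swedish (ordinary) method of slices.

Ordinary method of slices: FS = Σ[c'·Δl_i + (W_i cosα_i − u_i·Δl_i)·tanφ'] / Σ W_i sinα_i, with Δl_i = b_i / cosα_i.
Slice 1: Δl = 1.6/cos(-4.6°) = 1.605 m; N'_1 = 48·cos(-4.6°) − 5·1.605 = 39.8; c'Δl = 16.37; W sinα = -3.8
Slice 2: Δl = 3.2/cos7.3° = 3.226 m; N'_2 = 290·cos7.3° − 21·3.226 = 219.9; c'Δl = 32.91; W sinα = 36.8
Slice 3: Δl = 2.9/cos22.9° = 3.148 m; N'_3 = 215·cos22.9° − 0·3.148 = 198.1; c'Δl = 32.11; W sinα = 83.7
Slice 4: Δl = 1.3/cos34.7° = 1.581 m; N'_4 = 66·cos34.7° − 21·1.581 = 21.1; c'Δl = 16.13; W sinα = 37.6
Slice 5: Δl = 2.0/cos45.4° = 2.848 m; N'_5 = 46·cos45.4° − 3·2.848 = 23.8; c'Δl = 29.05; W sinα = 32.8
Σc'Δl = 126.6 kN/m; ΣN' = 502.6 kN/m; ΣW sinα = 187.0 kN/m
Resisting = 126.6 + 502.6·tan30.1° = 126.6 + 291.3 = 417.9 kN/m
FS = 417.9 / 187.0 = 2.235

FS = 2.23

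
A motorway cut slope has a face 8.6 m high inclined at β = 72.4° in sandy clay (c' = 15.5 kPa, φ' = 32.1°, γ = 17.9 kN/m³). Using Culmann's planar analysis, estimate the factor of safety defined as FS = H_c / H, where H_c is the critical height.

H_c = (4c'/γ) · sinβ cosφ' / [1 − cos(β − φ')]
    = (4·15.5/17.9) · sin72.4°·cos32.1° / [1 − cos40.3°]
    = 3.464 · 0.8075 / 0.2373 = 11.78 m
FS = H_c / H = 11.78 / 8.6 = 1.370

FS = 1.37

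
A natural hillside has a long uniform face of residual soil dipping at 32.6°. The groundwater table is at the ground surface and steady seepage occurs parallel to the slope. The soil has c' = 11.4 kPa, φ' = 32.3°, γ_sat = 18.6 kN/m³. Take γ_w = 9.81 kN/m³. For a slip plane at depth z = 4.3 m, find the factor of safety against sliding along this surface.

FS = 0.78

With seepage parallel to the slope and the water table at the surface, the effective normal stress on the slip plane uses the buoyant unit weight γ' = γ_sat − γ_w while the driving shear stress uses γ_sat:
FS = [c' + γ' z cos²β tanφ'] / [γ_sat z sinβ cosβ]
γ' = 18.6 − 9.81 = 8.79 kN/m³
Numerator = 11.4 + 8.79·4.3·cos²32.6°·tan32.3° = 11.4 + 8.79·4.3·0.7097·0.6322 = 28.358 kPa
Denominator = 18.6·4.3·sin32.6°·cos32.6° = 18.6·4.3·0.5388·0.8425 = 36.302 kPa
FS = 28.358 / 36.302 = 0.781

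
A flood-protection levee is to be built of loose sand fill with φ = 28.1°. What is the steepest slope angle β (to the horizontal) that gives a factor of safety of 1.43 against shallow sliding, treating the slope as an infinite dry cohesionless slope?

For an infinite dry cohesionless slope FS = tanφ/tanβ, so tanβ = tanφ / FS.
tanβ = tan28.1° / 1.43 = 0.5340 / 1.43 = 0.3734
β = arctan(0.3734) = 20.48°

β = 20.5°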